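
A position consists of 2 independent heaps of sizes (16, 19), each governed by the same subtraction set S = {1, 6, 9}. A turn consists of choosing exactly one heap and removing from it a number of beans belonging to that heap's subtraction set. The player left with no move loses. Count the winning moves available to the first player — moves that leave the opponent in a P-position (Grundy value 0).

All heaps use S = {1, 6, 9}:
G(0) = 0
G(1) = mex{0} = 1
G(2) = mex{1} = 0
G(3) = mex{0} = 1
G(4) = mex{1} = 0
G(5) = mex{0} = 1
G(6) = mex{1,0} = 2
G(7) = mex{2,1} = 0
G(8) = mex{0,0} = 1
G(9) = mex{1,1,0} = 2
G(10) = mex{2,0,1} = 3
G(11) = mex{3,1,0} = 2
G(12) = mex{2,2,1} = 0
G(13) = mex{0,0,0} = 1
G(14) = mex{1,1,1} = 0
G(15) = mex{0,2,2} = 1
G(16) = mex{1,3,0} = 2
G(17) = mex{2,2,1} = 0
G(18) = mex{0,0,2} = 1
G(19) = mex{1,1,3} = 0
Heap A: G(16) = 2.
Heap B: G(19) = 0.
Combined Grundy value = 2 ⊕ 0 = 2.
A winning move leaves total XOR = 0, i.e. changes one component's Grundy value g to g ⊕ X where X is the current total.
Heap A: need g' = 2⊕2 = 0. Options: 16−1→G=1, 16−6→G=3, 16−9→G=0. Hits: 1.
Heap B: need g' = 0⊕2 = 2. Options: 19−1→G=1, 19−6→G=1, 19−9→G=3. Hits: 0.

1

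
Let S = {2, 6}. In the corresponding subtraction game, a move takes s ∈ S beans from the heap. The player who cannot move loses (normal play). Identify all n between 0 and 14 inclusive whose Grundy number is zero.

G(0) = 0
G(1) = mex{} = 0
G(2) = mex{0} = 1
G(3) = mex{0} = 1
G(4) = mex{1} = 0
G(5) = mex{1} = 0
G(6) = mex{0,0} = 1
G(7) = mex{0,0} = 1
G(8) = mex{1,1} = 0
G(9) = mex{1,1} = 0
G(10) = mex{0,0} = 1
G(11) = mex{0,0} = 1
G(12) = mex{1,1} = 0
G(13) = mex{1,1} = 0
G(14) = mex{0,0} = 1
P-positions are exactly the n with G(n) = 0.

0, 1, 4, 5, 8, 9, 12, 13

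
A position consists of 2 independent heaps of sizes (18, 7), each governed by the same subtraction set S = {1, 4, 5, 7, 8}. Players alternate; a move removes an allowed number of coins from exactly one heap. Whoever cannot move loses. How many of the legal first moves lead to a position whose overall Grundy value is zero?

0

All heaps use S = {1, 4, 5, 7, 8}:
n :  0  1  2  3  4  5  6  7  8  9 10 11 12 13 14 15 16 17 18
G :  0  1  0  1  2  3  2  3  4  5  4  0  1  0  1  2  3  2  3
Heap A: G(18) = 3.
Heap B: G(7) = 3.
Combined Grundy value = 3 ⊕ 3 = 0.
A winning move leaves total XOR = 0, i.e. changes one component's Grundy value g to g ⊕ X where X is the current total.
Heap A: target g' = 3⊕0 = 3, but every legal move changes the Grundy value (mex property), so 0 moves.
Heap B: target g' = 3⊕0 = 3, but every legal move changes the Grundy value (mex property), so 0 moves.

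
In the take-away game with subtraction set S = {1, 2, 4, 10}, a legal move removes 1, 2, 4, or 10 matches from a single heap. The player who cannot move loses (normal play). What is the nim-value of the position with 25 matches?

G(0) = 0
G(1) = mex{0} = 1
G(2) = mex{1,0} = 2
G(3) = mex{2,1} = 0
G(4) = mex{0,2,0} = 1
G(5) = mex{1,0,1} = 2
G(6) = mex{2,1,2} = 0
G(7) = mex{0,2,0} = 1
G(8) = mex{1,0,1} = 2
G(9) = mex{2,1,2} = 0
G(10) = mex{0,2,0,0} = 1
G(11) = mex{1,0,1,1} = 2
G(12) = mex{2,1,2,2} = 0
G(13) = mex{0,2,0,0} = 1
G(14) = mex{1,0,1,1} = 2
G(15) = mex{2,1,2,2} = 0
G(16) = mex{0,2,0,0} = 1
G(17) = mex{1,0,1,1} = 2
G(18) = mex{2,1,2,2} = 0
G(19) = mex{0,2,0,0} = 1
G(20) = mex{1,0,1,1} = 2
G(21) = mex{2,1,2,2} = 0
G(22) = mex{0,2,0,0} = 1
G(23) = mex{1,0,1,1} = 2
G(24) = mex{2,1,2,2} = 0
G(25) = mex{0,2,0,0} = 1

1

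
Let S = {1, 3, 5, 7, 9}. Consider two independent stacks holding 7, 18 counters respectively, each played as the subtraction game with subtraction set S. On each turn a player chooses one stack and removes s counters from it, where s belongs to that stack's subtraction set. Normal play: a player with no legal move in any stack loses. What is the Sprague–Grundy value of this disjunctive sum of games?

All stacks use S = {1, 3, 5, 7, 9}:
n :  0  1  2  3  4  5  6  7  8  9 10 11 12 13 14 15 16 17 18
G :  0  1  0  1  0  1  0  1  0  1  0  1  0  1  0  1  0  1  0
Stack A: G(7) = 1.
Stack B: G(18) = 0.
Combined Grundy value = 1 ⊕ 0 = 1.

1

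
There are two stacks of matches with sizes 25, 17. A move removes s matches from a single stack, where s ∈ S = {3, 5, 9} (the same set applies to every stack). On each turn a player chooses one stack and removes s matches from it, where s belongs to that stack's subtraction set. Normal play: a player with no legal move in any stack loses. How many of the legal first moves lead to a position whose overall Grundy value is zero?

0

All stacks use S = {3, 5, 9}:
G(0) = 0
G(1) = mex{} = 0
G(2) = mex{} = 0
G(3) = mex{0} = 1
G(4) = mex{0} = 1
G(5) = mex{0,0} = 1
G(6) = mex{1,0} = 2
G(7) = mex{1,0} = 2
G(8) = mex{1,1} = 0
G(9) = mex{2,1,0} = 3
G(10) = mex{2,1,0} = 3
G(11) = mex{0,2,0} = 1
G(12) = mex{3,2,1} = 0
G(13) = mex{3,0,1} = 2
G(14) = mex{1,3,1} = 0
G(15) = mex{0,3,2} = 1
G(16) = mex{2,1,2} = 0
G(17) = mex{0,0,0} = 1
G(18) = mex{1,2,3} = 0
G(19) = mex{0,0,3} = 1
G(20) = mex{1,1,1} = 0
G(21) = mex{0,0,0} = 1
G(22) = mex{1,1,2} = 0
G(23) = mex{0,0,0} = 1
G(24) = mex{1,1,1} = 0
G(25) = mex{0,0,0} = 1
Stack A: G(25) = 1.
Stack B: G(17) = 1.
Combined Grundy value = 1 ⊕ 1 = 0.
A winning move leaves total XOR = 0, i.e. changes one component's Grundy value g to g ⊕ X where X is the current total.
Stack A: target g' = 1⊕0 = 1, but every legal move changes the Grundy value (mex property), so 0 moves.
Stack B: target g' = 1⊕0 = 1, but every legal move changes the Grundy value (mex property), so 0 moves.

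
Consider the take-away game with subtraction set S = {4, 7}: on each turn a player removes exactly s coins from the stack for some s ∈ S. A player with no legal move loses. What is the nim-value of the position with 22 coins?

0

n :  0  1  2  3  4  5  6  7  8  9 10 11 12 13 14 15 16 17 18 19 20 21 22
G :  0  0  0  0  1  1  1  1  2  2  2  0  0  0  0  1  1  1  1  2  2  2  0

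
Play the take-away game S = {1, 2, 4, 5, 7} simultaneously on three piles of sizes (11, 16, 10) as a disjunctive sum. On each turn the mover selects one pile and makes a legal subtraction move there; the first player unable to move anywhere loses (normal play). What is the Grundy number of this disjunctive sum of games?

All piles use S = {1, 2, 4, 5, 7}:
G(0) = 0
G(1) = mex{0} = 1
G(2) = mex{1,0} = 2
G(3) = mex{2,1} = 0
G(4) = mex{0,2,0} = 1
G(5) = mex{1,0,1,0} = 2
G(6) = mex{2,1,2,1} = 0
G(7) = mex{0,2,0,2,0} = 1
G(8) = mex{1,0,1,0,1} = 2
G(9) = mex{2,1,2,1,2} = 0
G(10) = mex{0,2,0,2,0} = 1
G(11) = mex{1,0,1,0,1} = 2
G(12) = mex{2,1,2,1,2} = 0
G(13) = mex{0,2,0,2,0} = 1
G(14) = mex{1,0,1,0,1} = 2
G(15) = mex{2,1,2,1,2} = 0
G(16) = mex{0,2,0,2,0} = 1
Pile A: G(11) = 2.
Pile B: G(16) = 1.
Pile C: G(10) = 1.
Combined Grundy value = 2 ⊕ 1 ⊕ 1 = 2.

2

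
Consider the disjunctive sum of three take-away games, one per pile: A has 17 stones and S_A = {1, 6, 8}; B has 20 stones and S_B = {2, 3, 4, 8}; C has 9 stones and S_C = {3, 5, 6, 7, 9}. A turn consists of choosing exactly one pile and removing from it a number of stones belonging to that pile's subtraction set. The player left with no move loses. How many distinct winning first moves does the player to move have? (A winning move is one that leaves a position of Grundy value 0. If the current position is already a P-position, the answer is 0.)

Pile A, S = {1, 6, 8}:
G(0) = 0
G(1) = mex{0} = 1
G(2) = mex{1} = 0
G(3) = mex{0} = 1
G(4) = mex{1} = 0
G(5) = mex{0} = 1
G(6) = mex{1,0} = 2
G(7) = mex{2,1} = 0
G(8) = mex{0,0,0} = 1
G(9) = mex{1,1,1} = 0
G(10) = mex{0,0,0} = 1
G(11) = mex{1,1,1} = 0
G(12) = mex{0,2,0} = 1
G(13) = mex{1,0,1} = 2
G(14) = mex{2,1,2} = 0
G(15) = mex{0,0,0} = 1
G(16) = mex{1,1,1} = 0
G(17) = mex{0,0,0} = 1
G_A(17) = 1.
Pile B, S = {2, 3, 4, 8}:
G(0) = 0
G(1) = mex{} = 0
G(2) = mex{0} = 1
G(3) = mex{0,0} = 1
G(4) = mex{1,0,0} = 2
G(5) = mex{1,1,0} = 2
G(6) = mex{2,1,1} = 0
G(7) = mex{2,2,1} = 0
G(8) = mex{0,2,2,0} = 1
G(9) = mex{0,0,2,0} = 1
G(10) = mex{1,0,0,1} = 2
G(11) = mex{1,1,0,1} = 2
G(12) = mex{2,1,1,2} = 0
G(13) = mex{2,2,1,2} = 0
G(14) = mex{0,2,2,0} = 1
G(15) = mex{0,0,2,0} = 1
G(16) = mex{1,0,0,1} = 2
G(17) = mex{1,1,0,1} = 2
G(18) = mex{2,1,1,2} = 0
G(19) = mex{2,2,1,2} = 0
G(20) = mex{0,2,2,0} = 1
G_B(20) = 1.
Pile C, S = {3, 5, 6, 7, 9}:
G(0) = 0
G(1) = mex{} = 0
G(2) = mex{} = 0
G(3) = mex{0} = 1
G(4) = mex{0} = 1
G(5) = mex{0,0} = 1
G(6) = mex{1,0,0} = 2
G(7) = mex{1,0,0,0} = 2
G(8) = mex{1,1,0,0} = 2
G(9) = mex{2,1,1,0,0} = 3
G_C(9) = 3.
Combined Grundy value = 1 ⊕ 1 ⊕ 3 = 3.
A winning move leaves total XOR = 0, i.e. changes one component's Grundy value g to g ⊕ X where X is the current total.
Pile A: need g' = 1⊕3 = 2. Options: 17−1→G=0, 17−6→G=0, 17−8→G=0. Hits: 0.
Pile B: need g' = 1⊕3 = 2. Options: 20−2→G=0, 20−3→G=2, 20−4→G=2, 20−8→G=0. Hits: 2.
Pile C: need g' = 3⊕3 = 0. Options: 9−3→G=2, 9−5→G=1, 9−6→G=1, 9−7→G=0, 9−9→G=0. Hits: 2.

4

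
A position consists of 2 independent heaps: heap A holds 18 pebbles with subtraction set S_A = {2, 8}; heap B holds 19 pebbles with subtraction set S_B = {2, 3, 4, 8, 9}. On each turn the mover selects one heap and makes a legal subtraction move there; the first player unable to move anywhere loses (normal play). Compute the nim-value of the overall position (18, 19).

2

Heap A, S = {2, 8}:
n :  0  1  2  3  4  5  6  7  8  9 10 11 12 13 14 15 16 17 18
G :  0  0  1  1  0  0  1  1  2  2  0  0  1  1  0  0  1  1  2
G_A(18) = 2.
Heap B, S = {2, 3, 4, 8, 9}:
n :  0  1  2  3  4  5  6  7  8  9 10 11 12 13 14 15 16 17 18 19
G :  0  0  1  1  2  2  0  0  1  1  2  2  0  0  1  1  2  2  0  0
G_B(19) = 0.
Combined Grundy value = 2 ⊕ 0 = 2.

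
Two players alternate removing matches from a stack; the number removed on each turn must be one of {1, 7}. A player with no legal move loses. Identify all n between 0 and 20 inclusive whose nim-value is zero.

G(0) = 0
G(1) = mex{0} = 1
G(2) = mex{1} = 0
G(3) = mex{0} = 1
G(4) = mex{1} = 0
G(5) = mex{0} = 1
G(6) = mex{1} = 0
G(7) = mex{0,0} = 1
G(8) = mex{1,1} = 0
G(9) = mex{0,0} = 1
G(10) = mex{1,1} = 0
G(11) = mex{0,0} = 1
G(12) = mex{1,1} = 0
G(13) = mex{0,0} = 1
G(14) = mex{1,1} = 0
G(15) = mex{0,0} = 1
G(16) = mex{1,1} = 0
G(17) = mex{0,0} = 1
G(18) = mex{1,1} = 0
G(19) = mex{0,0} = 1
G(20) = mex{1,1} = 0
P-positions are exactly the n with G(n) = 0.

0, 2, 4, 6, 8, 10, 12, 14, 16, 18, 20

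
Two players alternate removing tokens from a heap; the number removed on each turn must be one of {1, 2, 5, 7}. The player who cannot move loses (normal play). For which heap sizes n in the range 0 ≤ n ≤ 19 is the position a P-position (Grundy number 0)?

G(0) = 0
G(1) = mex{0} = 1
G(2) = mex{1,0} = 2
G(3) = mex{2,1} = 0
G(4) = mex{0,2} = 1
G(5) = mex{1,0,0} = 2
G(6) = mex{2,1,1} = 0
G(7) = mex{0,2,2,0} = 1
G(8) = mex{1,0,0,1} = 2
G(9) = mex{2,1,1,2} = 0
G(10) = mex{0,2,2,0} = 1
G(11) = mex{1,0,0,1} = 2
G(12) = mex{2,1,1,2} = 0
G(13) = mex{0,2,2,0} = 1
G(14) = mex{1,0,0,1} = 2
G(15) = mex{2,1,1,2} = 0
G(16) = mex{0,2,2,0} = 1
G(17) = mex{1,0,0,1} = 2
G(18) = mex{2,1,1,2} = 0
G(19) = mex{0,2,2,0} = 1
P-positions are exactly the n with G(n) = 0.

0, 3, 6, 9, 12, 15, 18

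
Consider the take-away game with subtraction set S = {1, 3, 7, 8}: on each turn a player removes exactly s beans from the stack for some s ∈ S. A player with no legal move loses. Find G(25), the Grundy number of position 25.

n :  0  1  2  3  4  5  6  7  8  9 10 11 12 13 14 15 16 17 18 19 20 21 22 23 24 25
G :  0  1  0  1  0  1  0  1  2  3  2  3  2  3  2  0  1  0  1  0  1  0  1  2  3  2

2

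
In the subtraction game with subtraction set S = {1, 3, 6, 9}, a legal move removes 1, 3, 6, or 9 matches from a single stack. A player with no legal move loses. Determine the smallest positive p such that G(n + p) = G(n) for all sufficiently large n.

n :  0  1  2  3  4  5  6  7  8  9 10 11 12 13 14 15 16 17 18 19 20 21 22 23 24 25
G :  0  1  0  1  0  1  2  3  2  3  2  3  0  1  0  1  0  1  2  3  2  3  2  3  0  1
G(n+12) = G(n) holds for n = 0,…,8 (a full window of length max(S) = 9), so the sequence is purely periodic with period 12.

12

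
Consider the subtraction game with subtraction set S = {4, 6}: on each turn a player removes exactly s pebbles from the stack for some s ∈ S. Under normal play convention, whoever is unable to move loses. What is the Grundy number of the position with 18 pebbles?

n :  0  1  2  3  4  5  6  7  8  9 10 11 12 13 14 15 16 17 18
G :  0  0  0  0  1  1  1  1  2  2  0  0  0  0  1  1  1  1  2

2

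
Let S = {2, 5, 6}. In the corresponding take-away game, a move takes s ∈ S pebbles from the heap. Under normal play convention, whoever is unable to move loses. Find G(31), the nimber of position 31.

G(0) = 0
G(1) = mex{} = 0
G(2) = mex{0} = 1
G(3) = mex{0} = 1
G(4) = mex{1} = 0
G(5) = mex{1,0} = 2
G(6) = mex{0,0,0} = 1
G(7) = mex{2,1,0} = 3
G(8) = mex{1,1,1} = 0
G(9) = mex{3,0,1} = 2
G(10) = mex{0,2,0} = 1
G(11) = mex{2,1,2} = 0
G(12) = mex{1,3,1} = 0
G(13) = mex{0,0,3} = 1
G(14) = mex{0,2,0} = 1
G(15) = mex{1,1,2} = 0
G(16) = mex{1,0,1} = 2
G(17) = mex{0,0,0} = 1
G(18) = mex{2,1,0} = 3
G(19) = mex{1,1,1} = 0
G(20) = mex{3,0,1} = 2
G(21) = mex{0,2,0} = 1
G(22) = mex{2,1,2} = 0
G(23) = mex{1,3,1} = 0
G(24) = mex{0,0,3} = 1
G(25) = mex{0,2,0} = 1
G(26) = mex{1,1,2} = 0
G(27) = mex{1,0,1} = 2
G(28) = mex{0,0,0} = 1
G(29) = mex{2,1,0} = 3
G(30) = mex{1,1,1} = 0
G(31) = mex{3,0,1} = 2

2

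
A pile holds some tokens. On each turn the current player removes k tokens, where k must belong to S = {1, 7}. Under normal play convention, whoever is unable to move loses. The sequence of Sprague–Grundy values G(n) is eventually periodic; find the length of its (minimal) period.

G(0) = 0
G(1) = mex{0} = 1
G(2) = mex{1} = 0
G(3) = mex{0} = 1
G(4) = mex{1} = 0
G(5) = mex{0} = 1
G(6) = mex{1} = 0
G(7) = mex{0,0} = 1
G(8) = mex{1,1} = 0
G(9) = mex{0,0} = 1
G(10) = mex{1,1} = 0
G(11) = mex{0,0} = 1
G(12) = mex{1,1} = 0
G(13) = mex{0,0} = 1
G(14) = mex{1,1} = 0
G(n+2) = G(n) holds for n = 0,…,6 (a full window of length max(S) = 7), so the sequence is purely periodic with period 2.

2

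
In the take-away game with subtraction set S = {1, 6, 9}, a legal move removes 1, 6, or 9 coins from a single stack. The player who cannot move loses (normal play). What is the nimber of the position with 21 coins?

n :  0  1  2  3  4  5  6  7  8  9 10 11 12 13 14 15 16 17 18 19 20 21
G :  0  1  0  1  0  1  2  0  1  2  3  2  0  1  0  1  2  0  1  0  1  2

2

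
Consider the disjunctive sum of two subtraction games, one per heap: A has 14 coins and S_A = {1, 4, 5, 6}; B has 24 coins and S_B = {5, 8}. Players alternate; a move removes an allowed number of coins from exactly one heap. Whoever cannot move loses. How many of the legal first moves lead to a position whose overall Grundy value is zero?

Heap A, S = {1, 4, 5, 6}:
n :  0  1  2  3  4  5  6  7  8  9 10 11 12 13 14
G :  0  1  0  1  2  3  2  3  4  0  1  0  1  2  3
G_A(14) = 3.
Heap B, S = {5, 8}:
G(0) = 0
G(1) = mex{} = 0
G(2) = mex{} = 0
G(3) = mex{} = 0
G(4) = mex{} = 0
G(5) = mex{0} = 1
G(6) = mex{0} = 1
G(7) = mex{0} = 1
G(8) = mex{0,0} = 1
G(9) = mex{0,0} = 1
G(10) = mex{1,0} = 2
G(11) = mex{1,0} = 2
G(12) = mex{1,0} = 2
G(13) = mex{1,1} = 0
G(14) = mex{1,1} = 0
G(15) = mex{2,1} = 0
G(16) = mex{2,1} = 0
G(17) = mex{2,1} = 0
G(18) = mex{0,2} = 1
G(19) = mex{0,2} = 1
G(20) = mex{0,2} = 1
G(21) = mex{0,0} = 1
G(22) = mex{0,0} = 1
G(23) = mex{1,0} = 2
G(24) = mex{1,0} = 2
G_B(24) = 2.
Combined Grundy value = 3 ⊕ 2 = 1.
A winning move leaves total XOR = 0, i.e. changes one component's Grundy value g to g ⊕ X where X is the current total.
Heap A: need g' = 3⊕1 = 2. Options: 14−1→G=2, 14−4→G=1, 14−5→G=0, 14−6→G=4. Hits: 1.
Heap B: need g' = 2⊕1 = 3. Options: 24−5→G=1, 24−8→G=0. Hits: 0.

1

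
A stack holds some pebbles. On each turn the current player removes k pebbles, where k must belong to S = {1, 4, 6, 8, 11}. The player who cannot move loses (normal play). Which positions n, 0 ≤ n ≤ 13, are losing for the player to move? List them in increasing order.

G(0) = 0
G(1) = mex{0} = 1
G(2) = mex{1} = 0
G(3) = mex{0} = 1
G(4) = mex{1,0} = 2
G(5) = mex{2,1} = 0
G(6) = mex{0,0,0} = 1
G(7) = mex{1,1,1} = 0
G(8) = mex{0,2,0,0} = 1
G(9) = mex{1,0,1,1} = 2
G(10) = mex{2,1,2,0} = 3
G(11) = mex{3,0,0,1,0} = 2
G(12) = mex{2,1,1,2,1} = 0
G(13) = mex{0,2,0,0,0} = 1
P-positions are exactly the n with G(n) = 0.

0, 2, 5, 7, 12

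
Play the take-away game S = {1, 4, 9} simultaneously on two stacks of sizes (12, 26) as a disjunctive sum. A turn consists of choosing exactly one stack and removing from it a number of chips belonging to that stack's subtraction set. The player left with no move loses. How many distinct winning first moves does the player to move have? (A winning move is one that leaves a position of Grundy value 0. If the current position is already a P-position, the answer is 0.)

All stacks use S = {1, 4, 9}:
n :  0  1  2  3  4  5  6  7  8  9 10 11 12 13 14 15 16 17 18 19 20 21 22 23 24 25 26
G :  0  1  0  1  2  0  1  0  1  2  0  1  0  1  2  0  1  0  1  2  0  1  0  1  2  0  1
Stack A: G(12) = 0.
Stack B: G(26) = 1.
Combined Grundy value = 0 ⊕ 1 = 1.
A winning move leaves total XOR = 0, i.e. changes one component's Grundy value g to g ⊕ X where X is the current total.
Stack A: need g' = 0⊕1 = 1. Options: 12−1→G=1, 12−4→G=1, 12−9→G=1. Hits: 3.
Stack B: need g' = 1⊕1 = 0. Options: 26−1→G=0, 26−4→G=0, 26−9→G=0. Hits: 3.

6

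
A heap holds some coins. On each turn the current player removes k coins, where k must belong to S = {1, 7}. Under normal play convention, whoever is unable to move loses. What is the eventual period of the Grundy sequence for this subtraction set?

2

n :  0  1  2  3  4  5  6  7  8  9 10 11 12 13 14
G :  0  1  0  1  0  1  0  1  0  1  0  1  0  1  0
G(n+2) = G(n) holds for n = 0,…,6 (a full window of length max(S) = 7), so the sequence is purely periodic with period 2.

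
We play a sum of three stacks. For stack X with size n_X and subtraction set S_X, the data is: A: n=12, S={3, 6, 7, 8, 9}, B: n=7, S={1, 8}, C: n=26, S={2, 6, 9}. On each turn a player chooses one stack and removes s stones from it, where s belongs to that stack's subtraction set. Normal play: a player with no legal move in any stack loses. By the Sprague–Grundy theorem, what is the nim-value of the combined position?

2

Stack A, S = {3, 6, 7, 8, 9}:
n :  0  1  2  3  4  5  6  7  8  9 10 11 12
G :  0  0  0  1  1  1  2  2  2  3  3  3  0
G_A(12) = 0.
Stack B, S = {1, 8}:
G(0) = 0
G(1) = mex{0} = 1
G(2) = mex{1} = 0
G(3) = mex{0} = 1
G(4) = mex{1} = 0
G(5) = mex{0} = 1
G(6) = mex{1} = 0
G(7) = mex{0} = 1
G_B(7) = 1.
Stack C, S = {2, 6, 9}:
n :  0  1  2  3  4  5  6  7  8  9 10 11 12 13 14 15 16 17 18 19 20 21 22 23 24 25 26
G :  0  0  1  1  0  0  1  1  0  2  1  3  0  2  1  0  0  1  1  0  0  1  1  0  2  1  3
G_C(26) = 3.
Combined Grundy value = 0 ⊕ 1 ⊕ 3 = 2.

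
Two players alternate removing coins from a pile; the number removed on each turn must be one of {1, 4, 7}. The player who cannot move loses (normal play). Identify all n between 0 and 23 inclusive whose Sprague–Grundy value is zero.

n :  0  1  2  3  4  5  6  7  8  9 10 11 12 13 14 15 16 17 18 19 20 21 22 23
G :  0  1  0  1  2  0  1  2  0  1  0  1  2  0  1  2  0  1  0  1  2  0  1  2
P-positions are exactly the n with G(n) = 0.

0, 2, 5, 8, 10, 13, 16, 18, 21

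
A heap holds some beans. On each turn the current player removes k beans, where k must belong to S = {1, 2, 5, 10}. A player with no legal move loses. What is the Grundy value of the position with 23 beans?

2

G(0) = 0
G(1) = mex{0} = 1
G(2) = mex{1,0} = 2
G(3) = mex{2,1} = 0
G(4) = mex{0,2} = 1
G(5) = mex{1,0,0} = 2
G(6) = mex{2,1,1} = 0
G(7) = mex{0,2,2} = 1
G(8) = mex{1,0,0} = 2
G(9) = mex{2,1,1} = 0
G(10) = mex{0,2,2,0} = 1
G(11) = mex{1,0,0,1} = 2
G(12) = mex{2,1,1,2} = 0
G(13) = mex{0,2,2,0} = 1
G(14) = mex{1,0,0,1} = 2
G(15) = mex{2,1,1,2} = 0
G(16) = mex{0,2,2,0} = 1
G(17) = mex{1,0,0,1} = 2
G(18) = mex{2,1,1,2} = 0
G(19) = mex{0,2,2,0} = 1
G(20) = mex{1,0,0,1} = 2
G(21) = mex{2,1,1,2} = 0
G(22) = mex{0,2,2,0} = 1
G(23) = mex{1,0,0,1} = 2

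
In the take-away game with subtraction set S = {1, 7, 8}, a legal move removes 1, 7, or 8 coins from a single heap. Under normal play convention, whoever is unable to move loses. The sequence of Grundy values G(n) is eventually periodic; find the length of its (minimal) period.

15

G(0) = 0
G(1) = mex{0} = 1
G(2) = mex{1} = 0
G(3) = mex{0} = 1
G(4) = mex{1} = 0
G(5) = mex{0} = 1
G(6) = mex{1} = 0
G(7) = mex{0,0} = 1
G(8) = mex{1,1,0} = 2
G(9) = mex{2,0,1} = 3
G(10) = mex{3,1,0} = 2
G(11) = mex{2,0,1} = 3
G(12) = mex{3,1,0} = 2
G(13) = mex{2,0,1} = 3
G(14) = mex{3,1,0} = 2
G(15) = mex{2,2,1} = 0
G(16) = mex{0,3,2} = 1
G(17) = mex{1,2,3} = 0
G(18) = mex{0,3,2} = 1
G(19) = mex{1,2,3} = 0
G(20) = mex{0,3,2} = 1
G(21) = mex{1,2,3} = 0
G(22) = mex{0,0,2} = 1
G(23) = mex{1,1,0} = 2
G(24) = mex{2,0,1} = 3
G(25) = mex{3,1,0} = 2
G(26) = mex{2,0,1} = 3
G(27) = mex{3,1,0} = 2
G(28) = mex{2,0,1} = 3
G(29) = mex{3,1,0} = 2
G(30) = mex{2,2,1} = 0
G(31) = mex{0,3,2} = 1
G(n+15) = G(n) holds for n = 0,…,7 (a full window of length max(S) = 8), so the sequence is purely periodic with period 15.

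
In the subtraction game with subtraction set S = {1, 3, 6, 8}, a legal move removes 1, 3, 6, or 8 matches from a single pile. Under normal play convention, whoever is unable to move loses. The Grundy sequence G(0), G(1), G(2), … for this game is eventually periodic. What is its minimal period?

9

G(0) = 0
G(1) = mex{0} = 1
G(2) = mex{1} = 0
G(3) = mex{0,0} = 1
G(4) = mex{1,1} = 0
G(5) = mex{0,0} = 1
G(6) = mex{1,1,0} = 2
G(7) = mex{2,0,1} = 3
G(8) = mex{3,1,0,0} = 2
G(9) = mex{2,2,1,1} = 0
G(10) = mex{0,3,0,0} = 1
G(11) = mex{1,2,1,1} = 0
G(12) = mex{0,0,2,0} = 1
G(13) = mex{1,1,3,1} = 0
G(14) = mex{0,0,2,2} = 1
G(15) = mex{1,1,0,3} = 2
G(16) = mex{2,0,1,2} = 3
G(17) = mex{3,1,0,0} = 2
G(18) = mex{2,2,1,1} = 0
G(19) = mex{0,3,0,0} = 1
G(n+9) = G(n) holds for n = 0,…,7 (a full window of length max(S) = 8), so the sequence is purely periodic with period 9.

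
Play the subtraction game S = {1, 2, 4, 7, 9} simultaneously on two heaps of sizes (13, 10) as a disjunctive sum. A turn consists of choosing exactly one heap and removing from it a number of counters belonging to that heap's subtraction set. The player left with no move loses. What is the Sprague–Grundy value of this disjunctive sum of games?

6

All heaps use S = {1, 2, 4, 7, 9}:
G(0) = 0
G(1) = mex{0} = 1
G(2) = mex{1,0} = 2
G(3) = mex{2,1} = 0
G(4) = mex{0,2,0} = 1
G(5) = mex{1,0,1} = 2
G(6) = mex{2,1,2} = 0
G(7) = mex{0,2,0,0} = 1
G(8) = mex{1,0,1,1} = 2
G(9) = mex{2,1,2,2,0} = 3
G(10) = mex{3,2,0,0,1} = 4
G(11) = mex{4,3,1,1,2} = 0
G(12) = mex{0,4,2,2,0} = 1
G(13) = mex{1,0,3,0,1} = 2
Heap A: G(13) = 2.
Heap B: G(10) = 4.
Combined Grundy value = 2 ⊕ 4 = 6.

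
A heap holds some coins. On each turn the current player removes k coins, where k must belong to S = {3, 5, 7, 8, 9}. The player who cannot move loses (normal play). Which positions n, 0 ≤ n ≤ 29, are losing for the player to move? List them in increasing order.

n :  0  1  2  3  4  5  6  7  8  9 10 11 12 13 14 15 16 17 18 19 20 21 22 23 24 25 26 27 28 29
G :  0  0  0  1  1  1  2  2  2  3  3  3  0  0  0  1  1  1  2  2  2  3  3  3  0  0  0  1  1  1
P-positions are exactly the n with G(n) = 0.

0, 1, 2, 12, 13, 14, 24, 25, 26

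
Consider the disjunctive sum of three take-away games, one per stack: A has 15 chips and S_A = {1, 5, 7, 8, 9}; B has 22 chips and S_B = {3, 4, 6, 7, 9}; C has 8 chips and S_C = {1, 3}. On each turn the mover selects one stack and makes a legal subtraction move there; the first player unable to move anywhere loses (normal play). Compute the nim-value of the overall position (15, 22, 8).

Stack A, S = {1, 5, 7, 8, 9}:
n :  0  1  2  3  4  5  6  7  8  9 10 11 12 13 14 15
G :  0  1  0  1  0  1  0  1  2  3  2  3  2  3  2  3
G_A(15) = 3.
Stack B, S = {3, 4, 6, 7, 9}:
G(0) = 0
G(1) = mex{} = 0
G(2) = mex{} = 0
G(3) = mex{0} = 1
G(4) = mex{0,0} = 1
G(5) = mex{0,0} = 1
G(6) = mex{1,0,0} = 2
G(7) = mex{1,1,0,0} = 2
G(8) = mex{1,1,0,0} = 2
G(9) = mex{2,1,1,0,0} = 3
G(10) = mex{2,2,1,1,0} = 3
G(11) = mex{2,2,1,1,0} = 3
G(12) = mex{3,2,2,1,1} = 0
G(13) = mex{3,3,2,2,1} = 0
G(14) = mex{3,3,2,2,1} = 0
G(15) = mex{0,3,3,2,2} = 1
G(16) = mex{0,0,3,3,2} = 1
G(17) = mex{0,0,3,3,2} = 1
G(18) = mex{1,0,0,3,3} = 2
G(19) = mex{1,1,0,0,3} = 2
G(20) = mex{1,1,0,0,3} = 2
G(21) = mex{2,1,1,0,0} = 3
G(22) = mex{2,2,1,1,0} = 3
G_B(22) = 3.
Stack C, S = {1, 3}:
n : 0 1 2 3 4 5 6 7 8
G : 0 1 0 1 0 1 0 1 0
G_C(8) = 0.
Combined Grundy value = 3 ⊕ 3 ⊕ 0 = 0.

0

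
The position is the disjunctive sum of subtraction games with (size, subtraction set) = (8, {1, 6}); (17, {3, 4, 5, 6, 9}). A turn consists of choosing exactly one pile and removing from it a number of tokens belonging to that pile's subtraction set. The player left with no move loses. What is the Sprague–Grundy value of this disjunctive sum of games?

Pile A, S = {1, 6}:
G(0) = 0
G(1) = mex{0} = 1
G(2) = mex{1} = 0
G(3) = mex{0} = 1
G(4) = mex{1} = 0
G(5) = mex{0} = 1
G(6) = mex{1,0} = 2
G(7) = mex{2,1} = 0
G(8) = mex{0,0} = 1
G_A(8) = 1.
Pile B, S = {3, 4, 5, 6, 9}:
n :  0  1  2  3  4  5  6  7  8  9 10 11 12 13 14 15 16 17
G :  0  0  0  1  1  1  2  2  2  3  3  3  0  0  0  1  1  1
G_B(17) = 1.
Combined Grundy value = 1 ⊕ 1 = 0.

0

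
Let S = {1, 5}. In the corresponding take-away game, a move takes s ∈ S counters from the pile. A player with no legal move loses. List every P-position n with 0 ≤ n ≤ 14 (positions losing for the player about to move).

0, 2, 4, 6, 8, 10, 12, 14

G(0) = 0
G(1) = mex{0} = 1
G(2) = mex{1} = 0
G(3) = mex{0} = 1
G(4) = mex{1} = 0
G(5) = mex{0,0} = 1
G(6) = mex{1,1} = 0
G(7) = mex{0,0} = 1
G(8) = mex{1,1} = 0
G(9) = mex{0,0} = 1
G(10) = mex{1,1} = 0
G(11) = mex{0,0} = 1
G(12) = mex{1,1} = 0
G(13) = mex{0,0} = 1
G(14) = mex{1,1} = 0
P-positions are exactly the n with G(n) = 0.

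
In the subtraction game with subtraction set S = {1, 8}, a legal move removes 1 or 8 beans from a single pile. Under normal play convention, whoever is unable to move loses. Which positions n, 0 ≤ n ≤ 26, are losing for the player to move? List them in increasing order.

0, 2, 4, 6, 9, 11, 13, 15, 18, 20, 22, 24

n :  0  1  2  3  4  5  6  7  8  9 10 11 12 13 14 15 16 17 18 19 20 21 22 23 24 25 26
G :  0  1  0  1  0  1  0  1  2  0  1  0  1  0  1  0  1  2  0  1  0  1  0  1  0  1  2
P-positions are exactly the n with G(n) = 0.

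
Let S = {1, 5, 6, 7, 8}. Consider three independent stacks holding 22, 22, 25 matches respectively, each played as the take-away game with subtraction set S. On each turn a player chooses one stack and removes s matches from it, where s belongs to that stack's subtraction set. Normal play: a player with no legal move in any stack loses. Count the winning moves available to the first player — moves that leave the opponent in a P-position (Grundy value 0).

1

All stacks use S = {1, 5, 6, 7, 8}:
G(0) = 0
G(1) = mex{0} = 1
G(2) = mex{1} = 0
G(3) = mex{0} = 1
G(4) = mex{1} = 0
G(5) = mex{0,0} = 1
G(6) = mex{1,1,0} = 2
G(7) = mex{2,0,1,0} = 3
G(8) = mex{3,1,0,1,0} = 2
G(9) = mex{2,0,1,0,1} = 3
G(10) = mex{3,1,0,1,0} = 2
G(11) = mex{2,2,1,0,1} = 3
G(12) = mex{3,3,2,1,0} = 4
G(13) = mex{4,2,3,2,1} = 0
G(14) = mex{0,3,2,3,2} = 1
G(15) = mex{1,2,3,2,3} = 0
G(16) = mex{0,3,2,3,2} = 1
G(17) = mex{1,4,3,2,3} = 0
G(18) = mex{0,0,4,3,2} = 1
G(19) = mex{1,1,0,4,3} = 2
G(20) = mex{2,0,1,0,4} = 3
G(21) = mex{3,1,0,1,0} = 2
G(22) = mex{2,0,1,0,1} = 3
G(23) = mex{3,1,0,1,0} = 2
G(24) = mex{2,2,1,0,1} = 3
G(25) = mex{3,3,2,1,0} = 4
Stack A: G(22) = 3.
Stack B: G(22) = 3.
Stack C: G(25) = 4.
Combined Grundy value = 3 ⊕ 3 ⊕ 4 = 4.
A winning move leaves total XOR = 0, i.e. changes one component's Grundy value g to g ⊕ X where X is the current total.
Stack A: need g' = 3⊕4 = 7. Options: 22−1→G=2, 22−5→G=0, 22−6→G=1, 22−7→G=0, 22−8→G=1. Hits: 0.
Stack B: need g' = 3⊕4 = 7. Options: 22−1→G=2, 22−5→G=0, 22−6→G=1, 22−7→G=0, 22−8→G=1. Hits: 0.
Stack C: need g' = 4⊕4 = 0. Options: 25−1→G=3, 25−5→G=3, 25−6→G=2, 25−7→G=1, 25−8→G=0. Hits: 1.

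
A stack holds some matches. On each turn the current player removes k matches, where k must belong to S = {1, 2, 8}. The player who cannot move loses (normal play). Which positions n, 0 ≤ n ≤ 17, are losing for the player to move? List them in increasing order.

0, 3, 6, 9, 12, 15

n :  0  1  2  3  4  5  6  7  8  9 10 11 12 13 14 15 16 17
G :  0  1  2  0  1  2  0  1  2  0  1  2  0  1  2  0  1  2
P-positions are exactly the n with G(n) = 0.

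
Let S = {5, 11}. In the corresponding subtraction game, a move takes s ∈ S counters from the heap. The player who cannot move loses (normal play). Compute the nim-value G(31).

G(0) = 0
G(1) = mex{} = 0
G(2) = mex{} = 0
G(3) = mex{} = 0
G(4) = mex{} = 0
G(5) = mex{0} = 1
G(6) = mex{0} = 1
G(7) = mex{0} = 1
G(8) = mex{0} = 1
G(9) = mex{0} = 1
G(10) = mex{1} = 0
G(11) = mex{1,0} = 2
G(12) = mex{1,0} = 2
G(13) = mex{1,0} = 2
G(14) = mex{1,0} = 2
G(15) = mex{0,0} = 1
G(16) = mex{2,1} = 0
G(17) = mex{2,1} = 0
G(18) = mex{2,1} = 0
G(19) = mex{2,1} = 0
G(20) = mex{1,1} = 0
G(21) = mex{0,0} = 1
G(22) = mex{0,2} = 1
G(23) = mex{0,2} = 1
G(24) = mex{0,2} = 1
G(25) = mex{0,2} = 1
G(26) = mex{1,1} = 0
G(27) = mex{1,0} = 2
G(28) = mex{1,0} = 2
G(29) = mex{1,0} = 2
G(30) = mex{1,0} = 2
G(31) = mex{0,0} = 1

1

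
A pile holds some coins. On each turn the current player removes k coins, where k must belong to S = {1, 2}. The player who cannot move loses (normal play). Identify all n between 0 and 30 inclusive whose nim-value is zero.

n :  0  1  2  3  4  5  6  7  8  9 10 11 12 13 14 15 16 17 18 19 20 21 22 23 24 25 26 27 28 29 30
G :  0  1  2  0  1  2  0  1  2  0  1  2  0  1  2  0  1  2  0  1  2  0  1  2  0  1  2  0  1  2  0
P-positions are exactly the n with G(n) = 0.

0, 3, 6, 9, 12, 15, 18, 21, 24, 27, 30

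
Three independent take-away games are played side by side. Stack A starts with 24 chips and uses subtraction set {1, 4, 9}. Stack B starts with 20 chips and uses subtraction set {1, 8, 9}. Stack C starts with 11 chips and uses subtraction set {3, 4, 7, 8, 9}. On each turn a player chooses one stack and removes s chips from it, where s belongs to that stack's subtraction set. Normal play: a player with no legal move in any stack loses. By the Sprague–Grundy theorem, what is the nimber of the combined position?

1

Stack A, S = {1, 4, 9}:
n :  0  1  2  3  4  5  6  7  8  9 10 11 12 13 14 15 16 17 18 19 20 21 22 23 24
G :  0  1  0  1  2  0  1  0  1  2  0  1  0  1  2  0  1  0  1  2  0  1  0  1  2
G_A(24) = 2.
Stack B, S = {1, 8, 9}:
n :  0  1  2  3  4  5  6  7  8  9 10 11 12 13 14 15 16 17 18 19 20
G :  0  1  0  1  0  1  0  1  2  3  2  3  2  3  2  3  0  1  0  1  0
G_B(20) = 0.
Stack C, S = {3, 4, 7, 8, 9}:
n :  0  1  2  3  4  5  6  7  8  9 10 11
G :  0  0  0  1  1  1  2  2  2  3  3  3
G_C(11) = 3.
Combined Grundy value = 2 ⊕ 0 ⊕ 3 = 1.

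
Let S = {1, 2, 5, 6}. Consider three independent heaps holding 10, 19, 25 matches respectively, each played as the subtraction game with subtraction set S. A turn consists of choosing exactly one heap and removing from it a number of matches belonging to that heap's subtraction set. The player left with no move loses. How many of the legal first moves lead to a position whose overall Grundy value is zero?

3

All heaps use S = {1, 2, 5, 6}:
G(0) = 0
G(1) = mex{0} = 1
G(2) = mex{1,0} = 2
G(3) = mex{2,1} = 0
G(4) = mex{0,2} = 1
G(5) = mex{1,0,0} = 2
G(6) = mex{2,1,1,0} = 3
G(7) = mex{3,2,2,1} = 0
G(8) = mex{0,3,0,2} = 1
G(9) = mex{1,0,1,0} = 2
G(10) = mex{2,1,2,1} = 0
G(11) = mex{0,2,3,2} = 1
G(12) = mex{1,0,0,3} = 2
G(13) = mex{2,1,1,0} = 3
G(14) = mex{3,2,2,1} = 0
G(15) = mex{0,3,0,2} = 1
G(16) = mex{1,0,1,0} = 2
G(17) = mex{2,1,2,1} = 0
G(18) = mex{0,2,3,2} = 1
G(19) = mex{1,0,0,3} = 2
G(20) = mex{2,1,1,0} = 3
G(21) = mex{3,2,2,1} = 0
G(22) = mex{0,3,0,2} = 1
G(23) = mex{1,0,1,0} = 2
G(24) = mex{2,1,2,1} = 0
G(25) = mex{0,2,3,2} = 1
Heap A: G(10) = 0.
Heap B: G(19) = 2.
Heap C: G(25) = 1.
Combined Grundy value = 0 ⊕ 2 ⊕ 1 = 3.
A winning move leaves total XOR = 0, i.e. changes one component's Grundy value g to g ⊕ X where X is the current total.
Heap A: need g' = 0⊕3 = 3. Options: 10−1→G=2, 10−2→G=1, 10−5→G=2, 10−6→G=1. Hits: 0.
Heap B: need g' = 2⊕3 = 1. Options: 19−1→G=1, 19−2→G=0, 19−5→G=0, 19−6→G=3. Hits: 1.
Heap C: need g' = 1⊕3 = 2. Options: 25−1→G=0, 25−2→G=2, 25−5→G=3, 25−6→G=2. Hits: 2.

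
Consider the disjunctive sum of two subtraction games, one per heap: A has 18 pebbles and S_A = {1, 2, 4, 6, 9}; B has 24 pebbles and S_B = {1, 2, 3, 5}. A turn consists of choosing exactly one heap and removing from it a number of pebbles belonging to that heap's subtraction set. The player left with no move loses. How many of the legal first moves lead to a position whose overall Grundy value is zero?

2

Heap A, S = {1, 2, 4, 6, 9}:
G(0) = 0
G(1) = mex{0} = 1
G(2) = mex{1,0} = 2
G(3) = mex{2,1} = 0
G(4) = mex{0,2,0} = 1
G(5) = mex{1,0,1} = 2
G(6) = mex{2,1,2,0} = 3
G(7) = mex{3,2,0,1} = 4
G(8) = mex{4,3,1,2} = 0
G(9) = mex{0,4,2,0,0} = 1
G(10) = mex{1,0,3,1,1} = 2
G(11) = mex{2,1,4,2,2} = 0
G(12) = mex{0,2,0,3,0} = 1
G(13) = mex{1,0,1,4,1} = 2
G(14) = mex{2,1,2,0,2} = 3
G(15) = mex{3,2,0,1,3} = 4
G(16) = mex{4,3,1,2,4} = 0
G(17) = mex{0,4,2,0,0} = 1
G(18) = mex{1,0,3,1,1} = 2
G_A(18) = 2.
Heap B, S = {1, 2, 3, 5}:
n :  0  1  2  3  4  5  6  7  8  9 10 11 12 13 14 15 16 17 18 19 20 21 22 23 24
G :  0  1  2  3  0  1  2  3  0  1  2  3  0  1  2  3  0  1  2  3  0  1  2  3  0
G_B(24) = 0.
Combined Grundy value = 2 ⊕ 0 = 2.
A winning move leaves total XOR = 0, i.e. changes one component's Grundy value g to g ⊕ X where X is the current total.
Heap A: need g' = 2⊕2 = 0. Options: 18−1→G=1, 18−2→G=0, 18−4→G=3, 18−6→G=1, 18−9→G=1. Hits: 1.
Heap B: need g' = 0⊕2 = 2. Options: 24−1→G=3, 24−2→G=2, 24−3→G=1, 24−5→G=3. Hits: 1.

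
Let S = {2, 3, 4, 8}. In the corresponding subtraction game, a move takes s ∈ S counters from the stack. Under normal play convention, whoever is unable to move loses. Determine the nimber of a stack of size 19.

n :  0  1  2  3  4  5  6  7  8  9 10 11 12 13 14 15 16 17 18 19
G :  0  0  1  1  2  2  0  0  1  1  2  2  0  0  1  1  2  2  0  0

0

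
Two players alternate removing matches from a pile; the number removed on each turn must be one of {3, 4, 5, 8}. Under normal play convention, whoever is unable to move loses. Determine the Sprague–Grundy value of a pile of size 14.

1

n :  0  1  2  3  4  5  6  7  8  9 10 11 12 13 14
G :  0  0  0  1  1  1  2  2  2  3  3  0  0  0  1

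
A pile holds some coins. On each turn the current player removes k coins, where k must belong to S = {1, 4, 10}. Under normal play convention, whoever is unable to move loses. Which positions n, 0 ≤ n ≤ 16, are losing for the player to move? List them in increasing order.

n :  0  1  2  3  4  5  6  7  8  9 10 11 12 13 14 15 16
G :  0  1  0  1  2  0  1  0  1  2  3  2  3  0  1  3  0
P-positions are exactly the n with G(n) = 0.

0, 2, 5, 7, 13, 16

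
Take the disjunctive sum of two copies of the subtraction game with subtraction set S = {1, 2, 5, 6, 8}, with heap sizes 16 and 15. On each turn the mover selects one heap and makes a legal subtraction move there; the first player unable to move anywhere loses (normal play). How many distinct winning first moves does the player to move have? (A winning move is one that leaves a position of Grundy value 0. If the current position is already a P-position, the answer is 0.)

4

All heaps use S = {1, 2, 5, 6, 8}:
G(0) = 0
G(1) = mex{0} = 1
G(2) = mex{1,0} = 2
G(3) = mex{2,1} = 0
G(4) = mex{0,2} = 1
G(5) = mex{1,0,0} = 2
G(6) = mex{2,1,1,0} = 3
G(7) = mex{3,2,2,1} = 0
G(8) = mex{0,3,0,2,0} = 1
G(9) = mex{1,0,1,0,1} = 2
G(10) = mex{2,1,2,1,2} = 0
G(11) = mex{0,2,3,2,0} = 1
G(12) = mex{1,0,0,3,1} = 2
G(13) = mex{2,1,1,0,2} = 3
G(14) = mex{3,2,2,1,3} = 0
G(15) = mex{0,3,0,2,0} = 1
G(16) = mex{1,0,1,0,1} = 2
Heap A: G(16) = 2.
Heap B: G(15) = 1.
Combined Grundy value = 2 ⊕ 1 = 3.
A winning move leaves total XOR = 0, i.e. changes one component's Grundy value g to g ⊕ X where X is the current total.
Heap A: need g' = 2⊕3 = 1. Options: 16−1→G=1, 16−2→G=0, 16−5→G=1, 16−6→G=0, 16−8→G=1. Hits: 3.
Heap B: need g' = 1⊕3 = 2. Options: 15−1→G=0, 15−2→G=3, 15−5→G=0, 15−6→G=2, 15−8→G=0. Hits: 1.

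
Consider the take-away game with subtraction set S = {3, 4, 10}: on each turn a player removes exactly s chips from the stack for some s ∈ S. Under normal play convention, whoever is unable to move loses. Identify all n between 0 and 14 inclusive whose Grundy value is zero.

G(0) = 0
G(1) = mex{} = 0
G(2) = mex{} = 0
G(3) = mex{0} = 1
G(4) = mex{0,0} = 1
G(5) = mex{0,0} = 1
G(6) = mex{1,0} = 2
G(7) = mex{1,1} = 0
G(8) = mex{1,1} = 0
G(9) = mex{2,1} = 0
G(10) = mex{0,2,0} = 1
G(11) = mex{0,0,0} = 1
G(12) = mex{0,0,0} = 1
G(13) = mex{1,0,1} = 2
G(14) = mex{1,1,1} = 0
P-positions are exactly the n with G(n) = 0.

0, 1, 2, 7, 8, 9, 14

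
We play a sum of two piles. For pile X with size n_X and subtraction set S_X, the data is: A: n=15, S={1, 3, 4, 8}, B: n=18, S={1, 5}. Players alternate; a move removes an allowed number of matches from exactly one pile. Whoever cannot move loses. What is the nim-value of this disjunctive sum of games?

1

Pile A, S = {1, 3, 4, 8}:
n :  0  1  2  3  4  5  6  7  8  9 10 11 12 13 14 15
G :  0  1  0  1  2  3  2  0  1  0  1  2  3  2  0  1
G_A(15) = 1.
Pile B, S = {1, 5}:
n :  0  1  2  3  4  5  6  7  8  9 10 11 12 13 14 15 16 17 18
G :  0  1  0  1  0  1  0  1  0  1  0  1  0  1  0  1  0  1  0
G_B(18) = 0.
Combined Grundy value = 1 ⊕ 0 = 1.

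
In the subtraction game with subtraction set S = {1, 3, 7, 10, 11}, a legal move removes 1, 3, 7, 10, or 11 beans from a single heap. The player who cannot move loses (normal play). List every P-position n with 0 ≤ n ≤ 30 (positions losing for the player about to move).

n :  0  1  2  3  4  5  6  7  8  9 10 11 12 13 14 15 16 17 18 19 20 21 22 23 24 25 26 27 28 29 30
G :  0  1  0  1  0  1  0  1  0  1  2  3  2  3  2  3  2  3  2  3  0  1  0  1  0  1  0  1  0  1  2
P-positions are exactly the n with G(n) = 0.

0, 2, 4, 6, 8, 20, 22, 24, 26, 28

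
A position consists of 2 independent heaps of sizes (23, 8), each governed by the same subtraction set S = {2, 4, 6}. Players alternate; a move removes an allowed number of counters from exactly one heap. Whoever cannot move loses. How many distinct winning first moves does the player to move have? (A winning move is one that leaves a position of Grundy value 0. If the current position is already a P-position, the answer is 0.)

2

All heaps use S = {2, 4, 6}:
n :  0  1  2  3  4  5  6  7  8  9 10 11 12 13 14 15 16 17 18 19 20 21 22 23
G :  0  0  1  1  2  2  3  3  0  0  1  1  2  2  3  3  0  0  1  1  2  2  3  3
Heap A: G(23) = 3.
Heap B: G(8) = 0.
Combined Grundy value = 3 ⊕ 0 = 3.
A winning move leaves total XOR = 0, i.e. changes one component's Grundy value g to g ⊕ X where X is the current total.
Heap A: need g' = 3⊕3 = 0. Options: 23−2→G=2, 23−4→G=1, 23−6→G=0. Hits: 1.
Heap B: need g' = 0⊕3 = 3. Options: 8−2→G=3, 8−4→G=2, 8−6→G=1. Hits: 1.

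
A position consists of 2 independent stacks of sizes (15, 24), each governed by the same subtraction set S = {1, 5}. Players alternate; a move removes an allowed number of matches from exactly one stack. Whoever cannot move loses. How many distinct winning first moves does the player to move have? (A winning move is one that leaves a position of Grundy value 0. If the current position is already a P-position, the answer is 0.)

4

All stacks use S = {1, 5}:
G(0) = 0
G(1) = mex{0} = 1
G(2) = mex{1} = 0
G(3) = mex{0} = 1
G(4) = mex{1} = 0
G(5) = mex{0,0} = 1
G(6) = mex{1,1} = 0
G(7) = mex{0,0} = 1
G(8) = mex{1,1} = 0
G(9) = mex{0,0} = 1
G(10) = mex{1,1} = 0
G(11) = mex{0,0} = 1
G(12) = mex{1,1} = 0
G(13) = mex{0,0} = 1
G(14) = mex{1,1} = 0
G(15) = mex{0,0} = 1
G(16) = mex{1,1} = 0
G(17) = mex{0,0} = 1
G(18) = mex{1,1} = 0
G(19) = mex{0,0} = 1
G(20) = mex{1,1} = 0
G(21) = mex{0,0} = 1
G(22) = mex{1,1} = 0
G(23) = mex{0,0} = 1
G(24) = mex{1,1} = 0
Stack A: G(15) = 1.
Stack B: G(24) = 0.
Combined Grundy value = 1 ⊕ 0 = 1.
A winning move leaves total XOR = 0, i.e. changes one component's Grundy value g to g ⊕ X where X is the current total.
Stack A: need g' = 1⊕1 = 0. Options: 15−1→G=0, 15−5→G=0. Hits: 2.
Stack B: need g' = 0⊕1 = 1. Options: 24−1→G=1, 24−5→G=1. Hits: 2.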